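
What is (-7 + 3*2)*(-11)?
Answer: 11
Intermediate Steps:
(-7 + 3*2)*(-11) = (-7 + 6)*(-11) = -1*(-11) = 11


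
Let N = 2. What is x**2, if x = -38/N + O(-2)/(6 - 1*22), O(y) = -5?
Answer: 89401/256 ≈ 349.22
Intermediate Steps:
x = -299/16 (x = -38/2 - 5/(6 - 1*22) = -38*1/2 - 5/(6 - 22) = -19 - 5/(-16) = -19 - 5*(-1/16) = -19 + 5/16 = -299/16 ≈ -18.688)
x**2 = (-299/16)**2 = 89401/256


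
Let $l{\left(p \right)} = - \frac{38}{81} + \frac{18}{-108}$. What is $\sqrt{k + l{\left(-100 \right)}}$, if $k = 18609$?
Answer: $\frac{\sqrt{6029110}}{18} \approx 136.41$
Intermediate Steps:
$l{\left(p \right)} = - \frac{103}{162}$ ($l{\left(p \right)} = \left(-38\right) \frac{1}{81} + 18 \left(- \frac{1}{108}\right) = - \frac{38}{81} - \frac{1}{6} = - \frac{103}{162}$)
$\sqrt{k + l{\left(-100 \right)}} = \sqrt{18609 - \frac{103}{162}} = \sqrt{\frac{3014555}{162}} = \frac{\sqrt{6029110}}{18}$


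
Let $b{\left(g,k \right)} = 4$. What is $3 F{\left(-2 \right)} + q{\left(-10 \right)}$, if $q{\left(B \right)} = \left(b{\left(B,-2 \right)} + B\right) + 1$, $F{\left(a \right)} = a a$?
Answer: $7$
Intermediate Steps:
$F{\left(a \right)} = a^{2}$
$q{\left(B \right)} = 5 + B$ ($q{\left(B \right)} = \left(4 + B\right) + 1 = 5 + B$)
$3 F{\left(-2 \right)} + q{\left(-10 \right)} = 3 \left(-2\right)^{2} + \left(5 - 10\right) = 3 \cdot 4 - 5 = 12 - 5 = 7$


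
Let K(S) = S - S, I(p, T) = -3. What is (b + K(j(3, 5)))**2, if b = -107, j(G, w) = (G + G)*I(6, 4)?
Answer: 11449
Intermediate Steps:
j(G, w) = -6*G (j(G, w) = (G + G)*(-3) = (2*G)*(-3) = -6*G)
K(S) = 0
(b + K(j(3, 5)))**2 = (-107 + 0)**2 = (-107)**2 = 11449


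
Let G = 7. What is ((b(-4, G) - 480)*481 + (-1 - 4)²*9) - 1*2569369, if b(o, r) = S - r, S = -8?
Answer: -2807239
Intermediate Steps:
b(o, r) = -8 - r
((b(-4, G) - 480)*481 + (-1 - 4)²*9) - 1*2569369 = (((-8 - 1*7) - 480)*481 + (-1 - 4)²*9) - 1*2569369 = (((-8 - 7) - 480)*481 + (-5)²*9) - 2569369 = ((-15 - 480)*481 + 25*9) - 2569369 = (-495*481 + 225) - 2569369 = (-238095 + 225) - 2569369 = -237870 - 2569369 = -2807239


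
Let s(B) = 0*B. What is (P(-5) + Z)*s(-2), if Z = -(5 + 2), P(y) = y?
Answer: 0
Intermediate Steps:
s(B) = 0
Z = -7 (Z = -1*7 = -7)
(P(-5) + Z)*s(-2) = (-5 - 7)*0 = -12*0 = 0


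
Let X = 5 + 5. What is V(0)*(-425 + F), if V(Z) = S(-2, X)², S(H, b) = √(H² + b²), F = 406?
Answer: -1976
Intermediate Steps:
X = 10
V(Z) = 104 (V(Z) = (√((-2)² + 10²))² = (√(4 + 100))² = (√104)² = (2*√26)² = 104)
V(0)*(-425 + F) = 104*(-425 + 406) = 104*(-19) = -1976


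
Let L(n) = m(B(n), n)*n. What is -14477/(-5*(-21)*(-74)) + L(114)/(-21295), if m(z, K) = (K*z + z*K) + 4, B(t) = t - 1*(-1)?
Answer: -4584081401/33092430 ≈ -138.52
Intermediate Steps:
B(t) = 1 + t (B(t) = t + 1 = 1 + t)
m(z, K) = 4 + 2*K*z (m(z, K) = (K*z + K*z) + 4 = 2*K*z + 4 = 4 + 2*K*z)
L(n) = n*(4 + 2*n*(1 + n)) (L(n) = (4 + 2*n*(1 + n))*n = n*(4 + 2*n*(1 + n)))
-14477/(-5*(-21)*(-74)) + L(114)/(-21295) = -14477/(-5*(-21)*(-74)) + (2*114*(2 + 114*(1 + 114)))/(-21295) = -14477/(105*(-74)) + (2*114*(2 + 114*115))*(-1/21295) = -14477/(-7770) + (2*114*(2 + 13110))*(-1/21295) = -14477*(-1/7770) + (2*114*13112)*(-1/21295) = 14477/7770 + 2989536*(-1/21295) = 14477/7770 - 2989536/21295 = -4584081401/33092430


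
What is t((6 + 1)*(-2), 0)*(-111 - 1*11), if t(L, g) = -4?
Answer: 488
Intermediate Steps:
t((6 + 1)*(-2), 0)*(-111 - 1*11) = -4*(-111 - 1*11) = -4*(-111 - 11) = -4*(-122) = 488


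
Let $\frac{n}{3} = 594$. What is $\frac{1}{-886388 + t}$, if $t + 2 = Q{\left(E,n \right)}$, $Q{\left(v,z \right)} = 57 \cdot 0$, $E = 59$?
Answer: $- \frac{1}{886390} \approx -1.1282 \cdot 10^{-6}$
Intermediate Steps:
$n = 1782$ ($n = 3 \cdot 594 = 1782$)
$Q{\left(v,z \right)} = 0$
$t = -2$ ($t = -2 + 0 = -2$)
$\frac{1}{-886388 + t} = \frac{1}{-886388 - 2} = \frac{1}{-886390} = - \frac{1}{886390}$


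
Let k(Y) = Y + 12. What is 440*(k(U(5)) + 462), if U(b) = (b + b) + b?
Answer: 215160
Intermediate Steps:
U(b) = 3*b (U(b) = 2*b + b = 3*b)
k(Y) = 12 + Y
440*(k(U(5)) + 462) = 440*((12 + 3*5) + 462) = 440*((12 + 15) + 462) = 440*(27 + 462) = 440*489 = 215160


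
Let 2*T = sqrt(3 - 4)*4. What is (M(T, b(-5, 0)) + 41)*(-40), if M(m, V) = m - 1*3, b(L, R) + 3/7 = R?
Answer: -1520 - 80*I ≈ -1520.0 - 80.0*I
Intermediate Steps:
b(L, R) = -3/7 + R
T = 2*I (T = (sqrt(3 - 4)*4)/2 = (sqrt(-1)*4)/2 = (I*4)/2 = (4*I)/2 = 2*I ≈ 2.0*I)
M(m, V) = -3 + m (M(m, V) = m - 3 = -3 + m)
(M(T, b(-5, 0)) + 41)*(-40) = ((-3 + 2*I) + 41)*(-40) = (38 + 2*I)*(-40) = -1520 - 80*I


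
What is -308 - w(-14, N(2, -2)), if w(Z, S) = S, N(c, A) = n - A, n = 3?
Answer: -313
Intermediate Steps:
N(c, A) = 3 - A
-308 - w(-14, N(2, -2)) = -308 - (3 - 1*(-2)) = -308 - (3 + 2) = -308 - 1*5 = -308 - 5 = -313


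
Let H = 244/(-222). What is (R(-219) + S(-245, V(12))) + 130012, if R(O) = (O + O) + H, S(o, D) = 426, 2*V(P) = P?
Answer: 14429878/111 ≈ 1.3000e+5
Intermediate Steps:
V(P) = P/2
H = -122/111 (H = 244*(-1/222) = -122/111 ≈ -1.0991)
R(O) = -122/111 + 2*O (R(O) = (O + O) - 122/111 = 2*O - 122/111 = -122/111 + 2*O)
(R(-219) + S(-245, V(12))) + 130012 = ((-122/111 + 2*(-219)) + 426) + 130012 = ((-122/111 - 438) + 426) + 130012 = (-48740/111 + 426) + 130012 = -1454/111 + 130012 = 14429878/111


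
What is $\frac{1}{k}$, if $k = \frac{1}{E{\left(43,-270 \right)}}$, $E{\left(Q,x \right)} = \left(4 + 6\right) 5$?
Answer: $50$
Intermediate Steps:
$E{\left(Q,x \right)} = 50$ ($E{\left(Q,x \right)} = 10 \cdot 5 = 50$)
$k = \frac{1}{50} \approx 0.02$
$\frac{1}{k} = \frac{1}{\frac{1}{50}} = 50$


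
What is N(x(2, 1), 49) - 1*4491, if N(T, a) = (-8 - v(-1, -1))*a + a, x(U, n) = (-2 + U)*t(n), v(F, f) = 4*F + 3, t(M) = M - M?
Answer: -4785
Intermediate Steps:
t(M) = 0
v(F, f) = 3 + 4*F
x(U, n) = 0 (x(U, n) = (-2 + U)*0 = 0)
N(T, a) = -6*a (N(T, a) = (-8 - (3 + 4*(-1)))*a + a = (-8 - (3 - 4))*a + a = (-8 - 1*(-1))*a + a = (-8 + 1)*a + a = -7*a + a = -6*a)
N(x(2, 1), 49) - 1*4491 = -6*49 - 1*4491 = -294 - 4491 = -4785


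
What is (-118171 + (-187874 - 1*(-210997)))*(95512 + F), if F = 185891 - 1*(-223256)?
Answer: -47966828632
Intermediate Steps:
F = 409147 (F = 185891 + 223256 = 409147)
(-118171 + (-187874 - 1*(-210997)))*(95512 + F) = (-118171 + (-187874 - 1*(-210997)))*(95512 + 409147) = (-118171 + (-187874 + 210997))*504659 = (-118171 + 23123)*504659 = -95048*504659 = -47966828632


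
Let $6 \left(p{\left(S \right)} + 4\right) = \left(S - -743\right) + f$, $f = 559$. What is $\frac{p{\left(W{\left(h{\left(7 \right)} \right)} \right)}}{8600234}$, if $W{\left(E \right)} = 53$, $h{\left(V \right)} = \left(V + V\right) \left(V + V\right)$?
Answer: $\frac{1331}{51601404} \approx 2.5794 \cdot 10^{-5}$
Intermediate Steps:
$h{\left(V \right)} = 4 V^{2}$ ($h{\left(V \right)} = 2 V 2 V = 4 V^{2}$)
$p{\left(S \right)} = 213 + \frac{S}{6}$ ($p{\left(S \right)} = -4 + \frac{\left(S - -743\right) + 559}{6} = -4 + \frac{\left(S + 743\right) + 559}{6} = -4 + \frac{\left(743 + S\right) + 559}{6} = -4 + \frac{1302 + S}{6} = -4 + \left(217 + \frac{S}{6}\right) = 213 + \frac{S}{6}$)
$\frac{p{\left(W{\left(h{\left(7 \right)} \right)} \right)}}{8600234} = \frac{213 + \frac{1}{6} \cdot 53}{8600234} = \left(213 + \frac{53}{6}\right) \frac{1}{8600234} = \frac{1331}{6} \cdot \frac{1}{8600234} = \frac{1331}{51601404}$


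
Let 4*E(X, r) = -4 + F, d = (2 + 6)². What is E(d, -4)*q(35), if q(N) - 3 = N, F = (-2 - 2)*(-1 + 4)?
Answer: -152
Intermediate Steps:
d = 64 (d = 8² = 64)
F = -12 (F = -4*3 = -12)
E(X, r) = -4 (E(X, r) = (-4 - 12)/4 = (¼)*(-16) = -4)
q(N) = 3 + N
E(d, -4)*q(35) = -4*(3 + 35) = -4*38 = -152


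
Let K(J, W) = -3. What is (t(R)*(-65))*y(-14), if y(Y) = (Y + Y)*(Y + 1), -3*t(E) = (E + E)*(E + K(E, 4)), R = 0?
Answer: 0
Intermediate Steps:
t(E) = -2*E*(-3 + E)/3 (t(E) = -(E + E)*(E - 3)/3 = -2*E*(-3 + E)/3)
y(Y) = 2*Y*(1 + Y) (y(Y) = (2*Y)*(1 + Y) = 2*Y*(1 + Y))
(t(R)*(-65))*y(-14) = (((⅔)*0*(3 - 1*0))*(-65))*(2*(-14)*(1 - 14)) = (((⅔)*0*(3 + 0))*(-65))*(2*(-14)*(-13)) = (((⅔)*0*3)*(-65))*364 = (0*(-65))*364 = 0*364 = 0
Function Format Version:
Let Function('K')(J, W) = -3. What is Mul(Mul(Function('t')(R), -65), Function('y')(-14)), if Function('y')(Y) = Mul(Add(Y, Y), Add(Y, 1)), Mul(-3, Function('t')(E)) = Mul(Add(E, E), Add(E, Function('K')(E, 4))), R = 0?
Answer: 0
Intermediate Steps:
Function('t')(E) = Mul(Rational(-2, 3), E, Add(-3, E)) (Function('t')(E) = Mul(Rational(-1, 3), Mul(Add(E, E), Add(E, -3))) = Mul(Rational(-1, 3), Mul(Mul(2, E), Add(-3, E))) = Mul(Rational(-1, 3), Mul(2, E, Add(-3, E))) = Mul(Rational(-2, 3), E, Add(-3, E)))
Function('y')(Y) = Mul(2, Y, Add(1, Y)) (Function('y')(Y) = Mul(Mul(2, Y), Add(1, Y)) = Mul(2, Y, Add(1, Y)))
Mul(Mul(Function('t')(R), -65), Function('y')(-14)) = Mul(Mul(Mul(Rational(2, 3), 0, Add(3, Mul(-1, 0))), -65), Mul(2, -14, Add(1, -14))) = Mul(Mul(Mul(Rational(2, 3), 0, Add(3, 0)), -65), Mul(2, -14, -13)) = Mul(Mul(Mul(Rational(2, 3), 0, 3), -65), 364) = Mul(Mul(0, -65), 364) = Mul(0, 364) = 0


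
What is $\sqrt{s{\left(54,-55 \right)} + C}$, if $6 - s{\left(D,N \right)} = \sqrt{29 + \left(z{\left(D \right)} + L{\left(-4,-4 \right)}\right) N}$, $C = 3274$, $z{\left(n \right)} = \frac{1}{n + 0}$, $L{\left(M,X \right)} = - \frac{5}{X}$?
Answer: $\frac{\sqrt{118080 - 2 i \sqrt{13209}}}{6} \approx 57.271 - 0.055744 i$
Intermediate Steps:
$z{\left(n \right)} = \frac{1}{n}$
$s{\left(D,N \right)} = 6 - \sqrt{29 + N \left(\frac{5}{4} + \frac{1}{D}\right)}$ ($s{\left(D,N \right)} = 6 - \sqrt{29 + \left(\frac{1}{D} - \frac{5}{-4}\right) N} = 6 - \sqrt{29 + \left(\frac{1}{D} - - \frac{5}{4}\right) N} = 6 - \sqrt{29 + \left(\frac{1}{D} + \frac{5}{4}\right) N} = 6 - \sqrt{29 + \left(\frac{5}{4} + \frac{1}{D}\right) N} = 6 - \sqrt{29 + N \left(\frac{5}{4} + \frac{1}{D}\right)}$)
$\sqrt{s{\left(54,-55 \right)} + C} = \sqrt{\left(6 - \frac{\sqrt{116 + 5 \left(-55\right) + 4 \left(-55\right) \frac{1}{54}}}{2}\right) + 3274} = \sqrt{\left(6 - \frac{\sqrt{116 - 275 + 4 \left(-55\right) \frac{1}{54}}}{2}\right) + 3274} = \sqrt{\left(6 - \frac{\sqrt{116 - 275 - \frac{110}{27}}}{2}\right) + 3274} = \sqrt{\left(6 - \frac{\sqrt{- \frac{4403}{27}}}{2}\right) + 3274} = \sqrt{\left(6 - \frac{\frac{1}{9} i \sqrt{13209}}{2}\right) + 3274} = \sqrt{\left(6 - \frac{i \sqrt{13209}}{18}\right) + 3274} = \sqrt{3280 - \frac{i \sqrt{13209}}{18}}$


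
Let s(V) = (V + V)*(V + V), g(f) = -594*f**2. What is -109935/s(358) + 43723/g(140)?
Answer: -81395131393/373034138400 ≈ -0.21820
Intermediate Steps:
s(V) = 4*V**2 (s(V) = (2*V)*(2*V) = 4*V**2)
-109935/s(358) + 43723/g(140) = -109935/(4*358**2) + 43723/((-594*140**2)) = -109935/(4*128164) + 43723/((-594*19600)) = -109935/512656 + 43723/(-11642400) = -109935*1/512656 + 43723*(-1/11642400) = -109935/512656 - 43723/11642400 = -81395131393/373034138400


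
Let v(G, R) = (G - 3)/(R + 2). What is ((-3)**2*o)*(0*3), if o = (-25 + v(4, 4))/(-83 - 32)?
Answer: 0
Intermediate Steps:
v(G, R) = (-3 + G)/(2 + R)
o = 149/690 (o = (-25 + (-3 + 4)/(2 + 4))/(-83 - 32) = (-25 + 1/6)/(-115) = (-25 + (1/6)*1)*(-1/115) = (-25 + 1/6)*(-1/115) = -149/6*(-1/115) = 149/690 ≈ 0.21594)
((-3)**2*o)*(0*3) = ((-3)**2*(149/690))*(0*3) = (9*(149/690))*0 = (447/230)*0 = 0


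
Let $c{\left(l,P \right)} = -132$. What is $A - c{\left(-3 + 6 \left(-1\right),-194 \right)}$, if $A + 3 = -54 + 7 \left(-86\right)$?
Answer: $-527$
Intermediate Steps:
$A = -659$ ($A = -3 + \left(-54 + 7 \left(-86\right)\right) = -3 - 656 = -659$)
$A - c{\left(-3 + 6 \left(-1\right),-194 \right)} = -659 - -132 = -659 + 132 = -527$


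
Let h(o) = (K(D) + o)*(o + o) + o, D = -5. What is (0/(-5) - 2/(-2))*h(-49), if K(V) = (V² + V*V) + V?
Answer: 343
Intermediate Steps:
K(V) = V + 2*V² (K(V) = (V² + V²) + V = 2*V² + V = V + 2*V²)
h(o) = o + 2*o*(45 + o) (h(o) = (-5*(1 + 2*(-5)) + o)*(o + o) + o = (-5*(1 - 10) + o)*(2*o) + o = (-5*(-9) + o)*(2*o) + o = (45 + o)*(2*o) + o = 2*o*(45 + o) + o = o + 2*o*(45 + o))
(0/(-5) - 2/(-2))*h(-49) = (0/(-5) - 2/(-2))*(-49*(91 + 2*(-49))) = (0*(-⅕) - 2*(-½))*(-49*(91 - 98)) = (0 + 1)*(-49*(-7)) = 1*343 = 343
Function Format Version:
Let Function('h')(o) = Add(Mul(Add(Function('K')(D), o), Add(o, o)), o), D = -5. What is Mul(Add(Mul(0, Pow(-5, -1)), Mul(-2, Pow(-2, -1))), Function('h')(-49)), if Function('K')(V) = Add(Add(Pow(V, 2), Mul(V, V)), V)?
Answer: 343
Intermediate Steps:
Function('K')(V) = Add(V, Mul(2, Pow(V, 2))) (Function('K')(V) = Add(Add(Pow(V, 2), Pow(V, 2)), V) = Add(Mul(2, Pow(V, 2)), V) = Add(V, Mul(2, Pow(V, 2))))
Function('h')(o) = Add(o, Mul(2, o, Add(45, o))) (Function('h')(o) = Add(Mul(Add(Mul(-5, Add(1, Mul(2, -5))), o), Add(o, o)), o) = Add(Mul(Add(Mul(-5, Add(1, -10)), o), Mul(2, o)), o) = Add(Mul(Add(Mul(-5, -9), o), Mul(2, o)), o) = Add(Mul(Add(45, o), Mul(2, o)), o) = Add(Mul(2, o, Add(45, o)), o) = Add(o, Mul(2, o, Add(45, o))))
Mul(Add(Mul(0, Pow(-5, -1)), Mul(-2, Pow(-2, -1))), Function('h')(-49)) = Mul(Add(Mul(0, Pow(-5, -1)), Mul(-2, Pow(-2, -1))), Mul(-49, Add(91, Mul(2, -49)))) = Mul(Add(Mul(0, Rational(-1, 5)), Mul(-2, Rational(-1, 2))), Mul(-49, Add(91, -98))) = Mul(Add(0, 1), Mul(-49, -7)) = Mul(1, 343) = 343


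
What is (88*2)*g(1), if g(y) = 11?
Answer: 1936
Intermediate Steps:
(88*2)*g(1) = (88*2)*11 = 176*11 = 1936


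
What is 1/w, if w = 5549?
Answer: 1/5549 ≈ 0.00018021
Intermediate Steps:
1/w = 1/5549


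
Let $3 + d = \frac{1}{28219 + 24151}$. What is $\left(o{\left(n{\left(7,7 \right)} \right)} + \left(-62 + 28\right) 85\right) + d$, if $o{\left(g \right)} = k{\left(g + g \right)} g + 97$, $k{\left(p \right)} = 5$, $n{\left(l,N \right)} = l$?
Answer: $- \frac{144593569}{52370} \approx -2761.0$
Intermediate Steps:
$o{\left(g \right)} = 97 + 5 g$ ($o{\left(g \right)} = 5 g + 97 = 97 + 5 g$)
$d = - \frac{157109}{52370}$ ($d = -3 + \frac{1}{28219 + 24151} = -3 + \frac{1}{52370} = - \frac{157109}{52370} \approx -3.0$)
$\left(o{\left(n{\left(7,7 \right)} \right)} + \left(-62 + 28\right) 85\right) + d = \left(\left(97 + 5 \cdot 7\right) + \left(-62 + 28\right) 85\right) - \frac{157109}{52370} = \left(\left(97 + 35\right) - 2890\right) - \frac{157109}{52370} = \left(132 - 2890\right) - \frac{157109}{52370} = -2758 - \frac{157109}{52370} = - \frac{144593569}{52370}$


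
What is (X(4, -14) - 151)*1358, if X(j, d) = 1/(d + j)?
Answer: -1025969/5 ≈ -2.0519e+5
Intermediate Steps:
(X(4, -14) - 151)*1358 = (1/(-14 + 4) - 151)*1358 = (1/(-10) - 151)*1358 = (-⅒ - 151)*1358 = -1511/10*1358 = -1025969/5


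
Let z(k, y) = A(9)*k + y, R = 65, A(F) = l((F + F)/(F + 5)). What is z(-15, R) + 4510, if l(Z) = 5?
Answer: 4500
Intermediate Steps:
A(F) = 5
z(k, y) = y + 5*k (z(k, y) = 5*k + y = y + 5*k)
z(-15, R) + 4510 = (65 + 5*(-15)) + 4510 = (65 - 75) + 4510 = -10 + 4510 = 4500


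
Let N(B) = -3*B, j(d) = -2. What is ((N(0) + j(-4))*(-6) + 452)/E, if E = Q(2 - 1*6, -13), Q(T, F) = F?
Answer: -464/13 ≈ -35.692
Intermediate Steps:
E = -13
((N(0) + j(-4))*(-6) + 452)/E = ((-3*0 - 2)*(-6) + 452)/(-13) = ((0 - 2)*(-6) + 452)*(-1/13) = (-2*(-6) + 452)*(-1/13) = (12 + 452)*(-1/13) = 464*(-1/13) = -464/13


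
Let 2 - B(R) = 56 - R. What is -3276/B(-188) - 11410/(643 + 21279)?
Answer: 17263813/1326281 ≈ 13.017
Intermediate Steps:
B(R) = -54 + R (B(R) = 2 - (56 - R) = 2 + (-56 + R) = -54 + R)
-3276/B(-188) - 11410/(643 + 21279) = -3276/(-54 - 188) - 11410/(643 + 21279) = -3276/(-242) - 11410/21922 = -3276*(-1/242) - 11410*1/21922 = 1638/121 - 5705/10961 = 17263813/1326281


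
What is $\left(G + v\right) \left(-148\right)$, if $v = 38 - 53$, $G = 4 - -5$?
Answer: $888$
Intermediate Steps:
$G = 9$ ($G = 4 + 5 = 9$)
$v = -15$ ($v = 38 - 53 = -15$)
$\left(G + v\right) \left(-148\right) = \left(9 - 15\right) \left(-148\right) = \left(-6\right) \left(-148\right) = 888$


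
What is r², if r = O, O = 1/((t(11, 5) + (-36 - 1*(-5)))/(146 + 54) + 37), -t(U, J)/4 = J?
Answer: 40000/54007801 ≈ 0.00074063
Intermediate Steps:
t(U, J) = -4*J
O = 200/7349 (O = 1/((-4*5 + (-36 - 1*(-5)))/(146 + 54) + 37) = 1/((-20 + (-36 + 5))/200 + 37) = 1/((-20 - 31)*(1/200) + 37) = 1/(-51*1/200 + 37) = 1/(-51/200 + 37) = 1/(7349/200) = 200/7349 ≈ 0.027215)
r = 200/7349 ≈ 0.027215
r² = (200/7349)² = 40000/54007801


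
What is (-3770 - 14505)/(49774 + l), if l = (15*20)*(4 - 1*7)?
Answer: -18275/48874 ≈ -0.37392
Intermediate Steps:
l = -900 (l = 300*(4 - 7) = 300*(-3) = -900)
(-3770 - 14505)/(49774 + l) = (-3770 - 14505)/(49774 - 900) = -18275/48874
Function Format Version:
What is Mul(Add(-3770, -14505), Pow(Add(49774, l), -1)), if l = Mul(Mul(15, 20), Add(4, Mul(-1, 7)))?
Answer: Rational(-18275, 48874) ≈ -0.37392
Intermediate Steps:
l = -900 (l = Mul(300, Add(4, -7)) = Mul(300, -3) = -900)
Mul(Add(-3770, -14505), Pow(Add(49774, l), -1)) = Mul(Add(-3770, -14505), Pow(Add(49774, -900), -1)) = Mul(-18275, Pow(48874, -1)) = Mul(-18275, Rational(1, 48874)) = Rational(-18275, 48874)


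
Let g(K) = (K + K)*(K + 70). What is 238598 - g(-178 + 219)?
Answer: 229496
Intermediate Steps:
g(K) = 2*K*(70 + K) (g(K) = (2*K)*(70 + K) = 2*K*(70 + K))
238598 - g(-178 + 219) = 238598 - 2*(-178 + 219)*(70 + (-178 + 219)) = 238598 - 2*41*(70 + 41) = 238598 - 2*41*111 = 238598 - 1*9102 = 238598 - 9102 = 229496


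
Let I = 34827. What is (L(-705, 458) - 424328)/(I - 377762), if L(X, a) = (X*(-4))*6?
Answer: 407408/342935 ≈ 1.1880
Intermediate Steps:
L(X, a) = -24*X (L(X, a) = -4*X*6 = -24*X)
(L(-705, 458) - 424328)/(I - 377762) = (-24*(-705) - 424328)/(34827 - 377762) = (16920 - 424328)/(-342935) = -407408*(-1/342935) = 407408/342935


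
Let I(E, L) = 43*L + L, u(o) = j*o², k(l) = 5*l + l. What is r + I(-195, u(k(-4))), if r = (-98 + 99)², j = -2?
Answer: -50687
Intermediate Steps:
k(l) = 6*l
u(o) = -2*o²
I(E, L) = 44*L
r = 1 (r = 1² = 1)
r + I(-195, u(k(-4))) = 1 + 44*(-2*(6*(-4))²) = 1 + 44*(-2*(-24)²) = 1 + 44*(-2*576) = 1 + 44*(-1152) = 1 - 50688 = -50687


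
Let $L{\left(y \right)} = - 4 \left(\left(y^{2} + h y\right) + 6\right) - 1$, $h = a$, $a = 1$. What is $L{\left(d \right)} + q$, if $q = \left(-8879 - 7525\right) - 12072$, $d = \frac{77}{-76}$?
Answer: $- \frac{41155521}{1444} \approx -28501.0$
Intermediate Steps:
$h = 1$
$d = - \frac{77}{76}$ ($d = 77 \left(- \frac{1}{76}\right) = - \frac{77}{76} \approx -1.0132$)
$q = -28476$ ($q = -16404 - 12072 = -28476$)
$L{\left(y \right)} = -25 - 4 y - 4 y^{2}$ ($L{\left(y \right)} = - 4 \left(\left(y^{2} + 1 y\right) + 6\right) - 1 = - 4 \left(\left(y^{2} + y\right) + 6\right) - 1 = - 4 \left(\left(y + y^{2}\right) + 6\right) - 1 = - 4 \left(6 + y + y^{2}\right) - 1 = \left(-24 - 4 y - 4 y^{2}\right) - 1 = -25 - 4 y - 4 y^{2}$)
$L{\left(d \right)} + q = \left(-25 - - \frac{77}{19} - 4 \left(- \frac{77}{76}\right)^{2}\right) - 28476 = \left(-25 + \frac{77}{19} - \frac{5929}{1444}\right) - 28476 = - \frac{36177}{1444} - 28476 = - \frac{41155521}{1444}$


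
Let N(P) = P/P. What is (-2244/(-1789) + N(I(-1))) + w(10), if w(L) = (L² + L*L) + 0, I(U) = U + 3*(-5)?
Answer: 361833/1789 ≈ 202.25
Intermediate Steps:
I(U) = -15 + U (I(U) = U - 15 = -15 + U)
N(P) = 1
w(L) = 2*L² (w(L) = (L² + L²) + 0 = 2*L² + 0 = 2*L²)
(-2244/(-1789) + N(I(-1))) + w(10) = (-2244/(-1789) + 1) + 2*10² = (-2244*(-1/1789) + 1) + 2*100 = (2244/1789 + 1) + 200 = 4033/1789 + 200 = 361833/1789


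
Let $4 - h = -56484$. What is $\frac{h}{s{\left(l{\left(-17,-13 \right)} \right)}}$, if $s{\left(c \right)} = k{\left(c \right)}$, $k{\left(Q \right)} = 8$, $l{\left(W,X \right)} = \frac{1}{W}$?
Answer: $7061$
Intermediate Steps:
$s{\left(c \right)} = 8$
$h = 56488$ ($h = 4 - -56484 = 4 + 56484 = 56488$)
$\frac{h}{s{\left(l{\left(-17,-13 \right)} \right)}} = \frac{56488}{8} = 56488 \cdot \frac{1}{8} = 7061$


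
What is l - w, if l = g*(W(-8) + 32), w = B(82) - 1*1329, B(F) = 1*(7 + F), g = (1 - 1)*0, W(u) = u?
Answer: 1240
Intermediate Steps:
g = 0 (g = 0*0 = 0)
B(F) = 7 + F
w = -1240 (w = (7 + 82) - 1*1329 = 89 - 1329 = -1240)
l = 0 (l = 0*(-8 + 32) = 0*24 = 0)
l - w = 0 - 1*(-1240) = 0 + 1240 = 1240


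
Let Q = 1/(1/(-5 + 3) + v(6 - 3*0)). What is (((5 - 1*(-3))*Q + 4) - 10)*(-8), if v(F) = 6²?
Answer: 3280/71 ≈ 46.197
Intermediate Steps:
v(F) = 36
Q = 2/71 (Q = 1/(1/(-5 + 3) + 36) = 1/(1/(-2) + 36) = 1/(-½ + 36) = 1/(71/2) = 2/71 ≈ 0.028169)
(((5 - 1*(-3))*Q + 4) - 10)*(-8) = (((5 - 1*(-3))*(2/71) + 4) - 10)*(-8) = (((5 + 3)*(2/71) + 4) - 10)*(-8) = ((8*(2/71) + 4) - 10)*(-8) = ((16/71 + 4) - 10)*(-8) = (300/71 - 10)*(-8) = -410/71*(-8) = 3280/71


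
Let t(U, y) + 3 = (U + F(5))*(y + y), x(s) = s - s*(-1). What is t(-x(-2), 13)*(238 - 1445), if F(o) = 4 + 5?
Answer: -404345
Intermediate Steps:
F(o) = 9
x(s) = 2*s (x(s) = s - (-1)*s = s + s = 2*s)
t(U, y) = -3 + 2*y*(9 + U) (t(U, y) = -3 + (U + 9)*(y + y) = -3 + (9 + U)*(2*y) = -3 + 2*y*(9 + U))
t(-x(-2), 13)*(238 - 1445) = (-3 + 18*13 + 2*(-2*(-2))*13)*(238 - 1445) = (-3 + 234 + 2*(-1*(-4))*13)*(-1207) = (-3 + 234 + 2*4*13)*(-1207) = (-3 + 234 + 104)*(-1207) = 335*(-1207) = -404345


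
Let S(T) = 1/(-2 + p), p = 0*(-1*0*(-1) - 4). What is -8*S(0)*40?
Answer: 160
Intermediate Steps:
p = 0 (p = 0*(0*(-1) - 4) = 0*(0 - 4) = 0*(-4) = 0)
S(T) = -½ (S(T) = 1/(-2 + 0) = 1/(-2) = -½)
-8*S(0)*40 = -8*(-½)*40 = 4*40 = 160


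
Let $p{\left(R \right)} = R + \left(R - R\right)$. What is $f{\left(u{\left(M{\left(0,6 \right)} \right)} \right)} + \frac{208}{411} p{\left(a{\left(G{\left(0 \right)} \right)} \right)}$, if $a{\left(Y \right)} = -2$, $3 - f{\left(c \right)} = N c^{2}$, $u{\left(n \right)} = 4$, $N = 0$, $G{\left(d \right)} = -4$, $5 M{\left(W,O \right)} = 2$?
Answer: $\frac{817}{411} \approx 1.9878$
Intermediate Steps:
$M{\left(W,O \right)} = \frac{2}{5}$ ($M{\left(W,O \right)} = \frac{1}{5} \cdot 2 = \frac{2}{5}$)
$f{\left(c \right)} = 3$ ($f{\left(c \right)} = 3 - 0 c^{2} = 3 - 0 = 3 + 0 = 3$)
$p{\left(R \right)} = R$ ($p{\left(R \right)} = R + 0 = R$)
$f{\left(u{\left(M{\left(0,6 \right)} \right)} \right)} + \frac{208}{411} p{\left(a{\left(G{\left(0 \right)} \right)} \right)} = 3 + \frac{208}{411} \left(-2\right) = 3 - \frac{416}{411} = \frac{817}{411}$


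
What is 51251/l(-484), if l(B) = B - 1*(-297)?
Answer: -51251/187 ≈ -274.07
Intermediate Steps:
l(B) = 297 + B (l(B) = B + 297 = 297 + B)
51251/l(-484) = 51251/(297 - 484) = 51251/(-187) = 51251*(-1/187) = -51251/187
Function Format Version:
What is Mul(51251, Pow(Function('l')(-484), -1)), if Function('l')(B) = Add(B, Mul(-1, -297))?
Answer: Rational(-51251, 187) ≈ -274.07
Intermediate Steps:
Function('l')(B) = Add(297, B) (Function('l')(B) = Add(B, 297) = Add(297, B))
Mul(51251, Pow(Function('l')(-484), -1)) = Mul(51251, Pow(Add(297, -484), -1)) = Mul(51251, Pow(-187, -1)) = Mul(51251, Rational(-1, 187)) = Rational(-51251, 187)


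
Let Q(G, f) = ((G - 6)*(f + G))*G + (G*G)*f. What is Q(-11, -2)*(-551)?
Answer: 1472823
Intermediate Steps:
Q(G, f) = f*G² + G*(-6 + G)*(G + f) (Q(G, f) = ((-6 + G)*(G + f))*G + G²*f = G*(-6 + G)*(G + f) + f*G² = f*G² + G*(-6 + G)*(G + f))
Q(-11, -2)*(-551) = -11*((-11)² - 6*(-11) - 6*(-2) + 2*(-11)*(-2))*(-551) = -11*(121 + 66 + 12 + 44)*(-551) = -11*243*(-551) = -2673*(-551) = 1472823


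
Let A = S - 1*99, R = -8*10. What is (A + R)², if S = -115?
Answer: 86436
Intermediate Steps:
R = -80
A = -214 (A = -115 - 1*99 = -115 - 99 = -214)
(A + R)² = (-214 - 80)² = (-294)² = 86436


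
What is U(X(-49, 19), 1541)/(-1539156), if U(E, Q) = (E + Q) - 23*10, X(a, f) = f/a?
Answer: -16055/18854661 ≈ -0.00085151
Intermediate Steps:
U(E, Q) = -230 + E + Q (U(E, Q) = (E + Q) - 230 = -230 + E + Q)
U(X(-49, 19), 1541)/(-1539156) = (-230 + 19/(-49) + 1541)/(-1539156) = (-230 + 19*(-1/49) + 1541)*(-1/1539156) = (-230 - 19/49 + 1541)*(-1/1539156) = (64220/49)*(-1/1539156) = -16055/18854661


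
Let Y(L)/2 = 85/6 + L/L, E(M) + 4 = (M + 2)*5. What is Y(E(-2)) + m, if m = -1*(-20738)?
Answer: 62305/3 ≈ 20768.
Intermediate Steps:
E(M) = 6 + 5*M (E(M) = -4 + (M + 2)*5 = -4 + (2 + M)*5 = -4 + (10 + 5*M) = 6 + 5*M)
Y(L) = 91/3 (Y(L) = 2*(85/6 + L/L) = 2*(85*(⅙) + 1) = 2*(85/6 + 1) = 2*(91/6) = 91/3)
m = 20738
Y(E(-2)) + m = 91/3 + 20738 = 62305/3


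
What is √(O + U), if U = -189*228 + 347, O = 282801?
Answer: 2*√60014 ≈ 489.96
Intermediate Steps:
U = -42745 (U = -43092 + 347 = -42745)
√(O + U) = √(282801 - 42745) = √240056 = 2*√60014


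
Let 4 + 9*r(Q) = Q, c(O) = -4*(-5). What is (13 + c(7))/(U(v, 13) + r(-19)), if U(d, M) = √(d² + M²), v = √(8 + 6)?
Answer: 6831/14294 + 2673*√183/14294 ≈ 3.0076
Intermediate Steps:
c(O) = 20
v = √14 ≈ 3.7417
r(Q) = -4/9 + Q/9
U(d, M) = √(M² + d²)
(13 + c(7))/(U(v, 13) + r(-19)) = (13 + 20)/(√(13² + (√14)²) + (-4/9 + (⅑)*(-19))) = 33/(√(169 + 14) + (-4/9 - 19/9)) = 33/(√183 - 23/9) = 33/(-23/9 + √183)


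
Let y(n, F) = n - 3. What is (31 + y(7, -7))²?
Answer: 1225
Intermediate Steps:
y(n, F) = -3 + n
(31 + y(7, -7))² = (31 + (-3 + 7))² = (31 + 4)² = 35² = 1225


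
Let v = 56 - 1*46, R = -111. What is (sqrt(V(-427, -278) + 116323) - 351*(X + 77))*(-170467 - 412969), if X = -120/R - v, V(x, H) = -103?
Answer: 515856024684/37 - 1166872*sqrt(29055) ≈ 1.3743e+10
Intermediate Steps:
v = 10 (v = 56 - 46 = 10)
X = -330/37 (X = -120/(-111) - 1*10 = -120*(-1/111) - 10 = 40/37 - 10 = -330/37 ≈ -8.9189)
(sqrt(V(-427, -278) + 116323) - 351*(X + 77))*(-170467 - 412969) = (sqrt(-103 + 116323) - 351*(-330/37 + 77))*(-170467 - 412969) = (sqrt(116220) - 351*2519/37)*(-583436) = (2*sqrt(29055) - 884169/37)*(-583436) = (-884169/37 + 2*sqrt(29055))*(-583436) = 515856024684/37 - 1166872*sqrt(29055)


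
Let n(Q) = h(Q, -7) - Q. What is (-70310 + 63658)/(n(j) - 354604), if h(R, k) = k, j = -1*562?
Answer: 6652/354049 ≈ 0.018788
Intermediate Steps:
j = -562
n(Q) = -7 - Q
(-70310 + 63658)/(n(j) - 354604) = (-70310 + 63658)/((-7 - 1*(-562)) - 354604) = -6652/((-7 + 562) - 354604) = -6652/(555 - 354604) = -6652/(-354049) = -6652*(-1/354049) = 6652/354049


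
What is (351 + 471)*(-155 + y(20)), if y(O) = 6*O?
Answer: -28770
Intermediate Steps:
(351 + 471)*(-155 + y(20)) = (351 + 471)*(-155 + 6*20) = 822*(-155 + 120) = 822*(-35) = -28770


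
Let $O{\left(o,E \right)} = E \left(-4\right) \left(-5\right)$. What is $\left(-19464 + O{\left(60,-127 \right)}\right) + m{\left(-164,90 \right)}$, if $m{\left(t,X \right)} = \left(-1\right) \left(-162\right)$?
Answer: $-21842$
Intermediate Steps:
$O{\left(o,E \right)} = 20 E$ ($O{\left(o,E \right)} = - 4 E \left(-5\right) = 20 E$)
$m{\left(t,X \right)} = 162$
$\left(-19464 + O{\left(60,-127 \right)}\right) + m{\left(-164,90 \right)} = \left(-19464 + 20 \left(-127\right)\right) + 162 = \left(-19464 - 2540\right) + 162 = -22004 + 162 = -21842$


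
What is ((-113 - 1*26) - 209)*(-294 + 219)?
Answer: 26100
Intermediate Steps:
((-113 - 1*26) - 209)*(-294 + 219) = ((-113 - 26) - 209)*(-75) = (-139 - 209)*(-75) = -348*(-75) = 26100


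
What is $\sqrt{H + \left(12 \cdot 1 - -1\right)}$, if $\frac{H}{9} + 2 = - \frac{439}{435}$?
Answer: $\frac{i \sqrt{296090}}{145} \approx 3.7527 i$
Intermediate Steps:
$H = - \frac{3927}{145}$ ($H = -18 + 9 \left(- \frac{439}{435}\right) = -18 - \frac{1317}{145} = - \frac{3927}{145} \approx -27.083$)
$\sqrt{H + \left(12 \cdot 1 - -1\right)} = \sqrt{- \frac{3927}{145} + \left(12 \cdot 1 - -1\right)} = \sqrt{- \frac{3927}{145} + \left(12 + \left(-4 + 5\right)\right)} = \sqrt{- \frac{3927}{145} + \left(12 + 1\right)} = \sqrt{- \frac{3927}{145} + 13} = \sqrt{- \frac{2042}{145}} = \frac{i \sqrt{296090}}{145}$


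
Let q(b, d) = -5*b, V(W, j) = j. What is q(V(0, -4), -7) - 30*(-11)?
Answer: 350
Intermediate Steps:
q(V(0, -4), -7) - 30*(-11) = -5*(-4) - 30*(-11) = 20 + 330 = 350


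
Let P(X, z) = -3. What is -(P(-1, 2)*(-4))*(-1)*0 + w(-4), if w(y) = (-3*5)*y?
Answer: 60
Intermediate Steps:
w(y) = -15*y
-(P(-1, 2)*(-4))*(-1)*0 + w(-4) = --3*(-4)*(-1)*0 - 15*(-4) = -12*(-1)*0 + 60 = -(-12)*0 + 60 = -1*0 + 60 = 0 + 60 = 60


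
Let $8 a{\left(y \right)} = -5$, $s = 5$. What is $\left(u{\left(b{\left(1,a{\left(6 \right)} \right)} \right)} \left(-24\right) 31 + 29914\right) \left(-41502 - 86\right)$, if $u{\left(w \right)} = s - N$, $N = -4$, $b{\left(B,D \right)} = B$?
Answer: $-965590184$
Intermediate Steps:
$a{\left(y \right)} = - \frac{5}{8}$ ($a{\left(y \right)} = \frac{1}{8} \left(-5\right) = - \frac{5}{8}$)
$u{\left(w \right)} = 9$ ($u{\left(w \right)} = 5 - -4 = 5 + 4 = 9$)
$\left(u{\left(b{\left(1,a{\left(6 \right)} \right)} \right)} \left(-24\right) 31 + 29914\right) \left(-41502 - 86\right) = \left(9 \left(-24\right) 31 + 29914\right) \left(-41502 - 86\right) = \left(\left(-216\right) 31 + 29914\right) \left(-41588\right) = \left(-6696 + 29914\right) \left(-41588\right) = 23218 \left(-41588\right) = -965590184$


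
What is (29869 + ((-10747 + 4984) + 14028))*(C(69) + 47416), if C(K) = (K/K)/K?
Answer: 5424486890/3 ≈ 1.8082e+9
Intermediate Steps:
C(K) = 1/K
(29869 + ((-10747 + 4984) + 14028))*(C(69) + 47416) = (29869 + ((-10747 + 4984) + 14028))*(1/69 + 47416) = (29869 + (-5763 + 14028))*(1/69 + 47416) = (29869 + 8265)*(3271705/69) = 38134*(3271705/69) = 5424486890/3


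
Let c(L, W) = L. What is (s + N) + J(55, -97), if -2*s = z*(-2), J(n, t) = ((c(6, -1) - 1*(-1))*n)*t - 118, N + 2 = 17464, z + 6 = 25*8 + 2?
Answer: -19805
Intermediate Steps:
z = 196 (z = -6 + (25*8 + 2) = -6 + (200 + 2) = -6 + 202 = 196)
N = 17462 (N = -2 + 17464 = 17462)
J(n, t) = -118 + 7*n*t (J(n, t) = ((6 - 1*(-1))*n)*t - 118 = ((6 + 1)*n)*t - 118 = (7*n)*t - 118 = 7*n*t - 118 = -118 + 7*n*t)
s = 196 (s = -98*(-2) = -½*(-392) = 196)
(s + N) + J(55, -97) = (196 + 17462) + (-118 + 7*55*(-97)) = 17658 + (-118 - 37345) = 17658 - 37463 = -19805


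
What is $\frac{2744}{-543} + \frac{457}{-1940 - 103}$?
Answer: $- \frac{1951381}{369783} \approx -5.2771$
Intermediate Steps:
$\frac{2744}{-543} + \frac{457}{-1940 - 103} = 2744 \left(- \frac{1}{543}\right) + \frac{457}{-2043} = - \frac{2744}{543} + 457 \left(- \frac{1}{2043}\right) = - \frac{2744}{543} - \frac{457}{2043} = - \frac{1951381}{369783}$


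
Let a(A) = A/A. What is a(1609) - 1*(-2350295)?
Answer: 2350296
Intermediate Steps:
a(A) = 1
a(1609) - 1*(-2350295) = 1 - 1*(-2350295) = 1 + 2350295 = 2350296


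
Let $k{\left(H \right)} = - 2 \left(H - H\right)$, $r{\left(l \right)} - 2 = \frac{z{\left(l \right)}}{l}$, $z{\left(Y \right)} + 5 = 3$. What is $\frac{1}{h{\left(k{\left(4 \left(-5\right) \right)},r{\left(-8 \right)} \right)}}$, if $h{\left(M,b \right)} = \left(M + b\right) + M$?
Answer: $\frac{4}{9} \approx 0.44444$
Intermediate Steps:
$z{\left(Y \right)} = -2$ ($z{\left(Y \right)} = -5 + 3 = -2$)
$r{\left(l \right)} = 2 - \frac{2}{l}$
$k{\left(H \right)} = 0$ ($k{\left(H \right)} = \left(-2\right) 0 = 0$)
$h{\left(M,b \right)} = b + 2 M$
$\frac{1}{h{\left(k{\left(4 \left(-5\right) \right)},r{\left(-8 \right)} \right)}} = \frac{1}{\left(2 - \frac{2}{-8}\right) + 2 \cdot 0} = \frac{1}{\left(2 - - \frac{1}{4}\right) + 0} = \frac{1}{\left(2 + \frac{1}{4}\right) + 0} = \frac{1}{\frac{9}{4} + 0} = \frac{1}{\frac{9}{4}} = \frac{4}{9}$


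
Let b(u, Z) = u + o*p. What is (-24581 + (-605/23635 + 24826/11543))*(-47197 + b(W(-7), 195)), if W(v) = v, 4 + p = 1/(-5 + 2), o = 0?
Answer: 63306032741155768/54563761 ≈ 1.1602e+9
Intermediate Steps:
p = -13/3 (p = -4 + 1/(-5 + 2) = -4 + 1/(-3) = -4 - 1/3 = -13/3 ≈ -4.3333)
b(u, Z) = u (b(u, Z) = u + 0*(-13/3) = u + 0 = u)
(-24581 + (-605/23635 + 24826/11543))*(-47197 + b(W(-7), 195)) = (-24581 + (-605/23635 + 24826/11543))*(-47197 - 7) = (-24581 + (-605*1/23635 + 24826*(1/11543)))*(-47204) = (-24581 + (-121/4727 + 24826/11543))*(-47204) = (-24581 + 115955799/54563761)*(-47204) = -1341115853342/54563761*(-47204) = 63306032741155768/54563761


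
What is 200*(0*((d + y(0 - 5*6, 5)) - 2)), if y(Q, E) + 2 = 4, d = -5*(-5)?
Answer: 0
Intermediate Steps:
d = 25
y(Q, E) = 2 (y(Q, E) = -2 + 4 = 2)
200*(0*((d + y(0 - 5*6, 5)) - 2)) = 200*(0*((25 + 2) - 2)) = 200*(0*(27 - 2)) = 200*(0*25) = 200*0 = 0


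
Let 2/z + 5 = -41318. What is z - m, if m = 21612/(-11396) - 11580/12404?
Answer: 147594719248/52154047561 ≈ 2.8300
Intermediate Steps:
z = -2/41323 (z = 2/(-5 - 41318) = 2/(-41323) = 2*(-1/41323) = -2/41323 ≈ -4.8399e-5)
m = -3571794/1262107 (m = 21612*(-1/11396) - 11580*1/12404 = -5403/2849 - 2895/3101 = -3571794/1262107 ≈ -2.8300)
z - m = -2/41323 - 1*(-3571794/1262107) = -2/41323 + 3571794/1262107 = 147594719248/52154047561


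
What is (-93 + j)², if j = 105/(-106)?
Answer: 99261369/11236 ≈ 8834.2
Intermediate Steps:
j = -105/106 (j = 105*(-1/106) = -105/106 ≈ -0.99057)
(-93 + j)² = (-93 - 105/106)² = (-9963/106)² = 99261369/11236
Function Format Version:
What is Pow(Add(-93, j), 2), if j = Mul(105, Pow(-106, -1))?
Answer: Rational(99261369, 11236) ≈ 8834.2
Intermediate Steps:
j = Rational(-105, 106) (j = Mul(105, Rational(-1, 106)) = Rational(-105, 106) ≈ -0.99057)
Pow(Add(-93, j), 2) = Pow(Add(-93, Rational(-105, 106)), 2) = Pow(Rational(-9963, 106), 2) = Rational(99261369, 11236)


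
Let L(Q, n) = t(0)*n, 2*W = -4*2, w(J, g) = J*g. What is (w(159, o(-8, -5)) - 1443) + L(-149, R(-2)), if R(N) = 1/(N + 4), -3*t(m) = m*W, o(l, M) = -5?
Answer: -2238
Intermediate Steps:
W = -4 (W = (-4*2)/2 = (½)*(-8) = -4)
t(m) = 4*m/3 (t(m) = -m*(-4)/3 = -(-4)*m/3 = 4*m/3)
R(N) = 1/(4 + N)
L(Q, n) = 0 (L(Q, n) = ((4/3)*0)*n = 0*n = 0)
(w(159, o(-8, -5)) - 1443) + L(-149, R(-2)) = (159*(-5) - 1443) + 0 = (-795 - 1443) + 0 = -2238 + 0 = -2238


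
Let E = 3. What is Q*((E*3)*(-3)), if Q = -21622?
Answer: 583794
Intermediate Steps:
Q*((E*3)*(-3)) = -21622*3*3*(-3) = -194598*(-3) = -21622*(-27) = 583794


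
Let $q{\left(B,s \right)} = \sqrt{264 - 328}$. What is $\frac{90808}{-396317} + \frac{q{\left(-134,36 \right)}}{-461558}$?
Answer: $- \frac{90808}{396317} - \frac{4 i}{230779} \approx -0.22913 - 1.7333 \cdot 10^{-5} i$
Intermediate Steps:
$q{\left(B,s \right)} = 8 i$ ($q{\left(B,s \right)} = \sqrt{-64} = 8 i$)
$\frac{90808}{-396317} + \frac{q{\left(-134,36 \right)}}{-461558} = \frac{90808}{-396317} + \frac{8 i}{-461558} = 90808 \left(- \frac{1}{396317}\right) + 8 i \left(- \frac{1}{461558}\right) = - \frac{90808}{396317} - \frac{4 i}{230779}$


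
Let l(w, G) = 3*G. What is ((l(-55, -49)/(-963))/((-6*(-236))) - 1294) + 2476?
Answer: 537261601/454536 ≈ 1182.0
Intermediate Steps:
((l(-55, -49)/(-963))/((-6*(-236))) - 1294) + 2476 = (((3*(-49))/(-963))/((-6*(-236))) - 1294) + 2476 = (-147*(-1/963)/1416 - 1294) + 2476 = ((49/321)*(1/1416) - 1294) + 2476 = (49/454536 - 1294) + 2476 = -588169535/454536 + 2476 = 537261601/454536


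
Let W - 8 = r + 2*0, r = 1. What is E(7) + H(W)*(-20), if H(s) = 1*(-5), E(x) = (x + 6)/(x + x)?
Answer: 1413/14 ≈ 100.93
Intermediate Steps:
E(x) = (6 + x)/(2*x) (E(x) = (6 + x)/((2*x)) = (6 + x)*(1/(2*x)) = (6 + x)/(2*x))
W = 9 (W = 8 + (1 + 2*0) = 8 + (1 + 0) = 8 + 1 = 9)
H(s) = -5
E(7) + H(W)*(-20) = (½)*(6 + 7)/7 - 5*(-20) = (½)*(⅐)*13 + 100 = 13/14 + 100 = 1413/14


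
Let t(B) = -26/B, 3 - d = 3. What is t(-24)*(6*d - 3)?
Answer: -13/4 ≈ -3.2500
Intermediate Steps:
d = 0 (d = 3 - 1*3 = 3 - 3 = 0)
t(-24)*(6*d - 3) = (-26/(-24))*(6*0 - 3) = (-26*(-1/24))*(0 - 3) = (13/12)*(-3) = -13/4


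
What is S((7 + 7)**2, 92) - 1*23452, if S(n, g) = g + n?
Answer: -23164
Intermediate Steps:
S((7 + 7)**2, 92) - 1*23452 = (92 + (7 + 7)**2) - 1*23452 = (92 + 14**2) - 23452 = (92 + 196) - 23452 = 288 - 23452 = -23164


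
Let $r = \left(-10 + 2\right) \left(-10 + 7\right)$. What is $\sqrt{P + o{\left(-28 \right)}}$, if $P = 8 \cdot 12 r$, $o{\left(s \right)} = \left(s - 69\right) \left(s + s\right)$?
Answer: $2 \sqrt{1934} \approx 87.955$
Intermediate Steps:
$r = 24$ ($r = \left(-8\right) \left(-3\right) = 24$)
$o{\left(s \right)} = 2 s \left(-69 + s\right)$ ($o{\left(s \right)} = \left(-69 + s\right) 2 s = 2 s \left(-69 + s\right)$)
$P = 2304$ ($P = 8 \cdot 12 \cdot 24 = 96 \cdot 24 = 2304$)
$\sqrt{P + o{\left(-28 \right)}} = \sqrt{2304 + 2 \left(-28\right) \left(-69 - 28\right)} = \sqrt{2304 + 2 \left(-28\right) \left(-97\right)} = \sqrt{2304 + 5432} = \sqrt{7736} = 2 \sqrt{1934}$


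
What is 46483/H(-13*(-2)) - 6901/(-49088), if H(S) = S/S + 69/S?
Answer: 59326350699/4663360 ≈ 12722.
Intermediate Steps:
H(S) = 1 + 69/S
46483/H(-13*(-2)) - 6901/(-49088) = 46483/(((69 - 13*(-2))/((-13*(-2))))) - 6901/(-49088) = 46483/(((69 + 26)/26)) - 6901*(-1/49088) = 46483/(((1/26)*95)) + 6901/49088 = 46483/(95/26) + 6901/49088 = 46483*(26/95) + 6901/49088 = 1208558/95 + 6901/49088 = 59326350699/4663360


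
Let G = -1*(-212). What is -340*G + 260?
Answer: -71820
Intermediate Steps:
G = 212
-340*G + 260 = -340*212 + 260 = -72080 + 260 = -71820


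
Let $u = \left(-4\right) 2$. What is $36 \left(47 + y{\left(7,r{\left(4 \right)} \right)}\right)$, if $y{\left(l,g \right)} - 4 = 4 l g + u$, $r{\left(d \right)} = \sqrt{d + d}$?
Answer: $1548 + 2016 \sqrt{2} \approx 4399.1$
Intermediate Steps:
$r{\left(d \right)} = \sqrt{2} \sqrt{d}$ ($r{\left(d \right)} = \sqrt{2 d} = \sqrt{2} \sqrt{d}$)
$u = -8$
$y{\left(l,g \right)} = -4 + 4 g l$ ($y{\left(l,g \right)} = 4 + \left(4 l g - 8\right) = 4 + \left(4 g l - 8\right) = 4 + \left(-8 + 4 g l\right) = -4 + 4 g l$)
$36 \left(47 + y{\left(7,r{\left(4 \right)} \right)}\right) = 36 \left(47 - \left(4 - 4 \sqrt{2} \sqrt{4} \cdot 7\right)\right) = 36 \left(47 - \left(4 - 4 \sqrt{2} \cdot 2 \cdot 7\right)\right) = 36 \left(47 - \left(4 - 4 \cdot 2 \sqrt{2} \cdot 7\right)\right) = 36 \left(47 - \left(4 - 56 \sqrt{2}\right)\right) = 36 \left(43 + 56 \sqrt{2}\right) = 1548 + 2016 \sqrt{2}$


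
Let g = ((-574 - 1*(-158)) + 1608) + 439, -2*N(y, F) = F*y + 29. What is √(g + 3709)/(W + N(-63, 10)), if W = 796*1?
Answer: 4*√1335/2193 ≈ 0.066644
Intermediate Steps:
N(y, F) = -29/2 - F*y/2 (N(y, F) = -(F*y + 29)/2 = -(29 + F*y)/2 = -29/2 - F*y/2)
W = 796
g = 1631 (g = ((-574 + 158) + 1608) + 439 = (-416 + 1608) + 439 = 1192 + 439 = 1631)
√(g + 3709)/(W + N(-63, 10)) = √(1631 + 3709)/(796 + (-29/2 - ½*10*(-63))) = √5340/(796 + (-29/2 + 315)) = (2*√1335)/(796 + 601/2) = (2*√1335)/(2193/2) = (2*√1335)*(2/2193) = 4*√1335/2193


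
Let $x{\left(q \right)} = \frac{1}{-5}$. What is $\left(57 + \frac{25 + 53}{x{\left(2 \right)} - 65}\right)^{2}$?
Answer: $\frac{82737216}{26569} \approx 3114.1$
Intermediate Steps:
$x{\left(q \right)} = - \frac{1}{5}$
$\left(57 + \frac{25 + 53}{x{\left(2 \right)} - 65}\right)^{2} = \left(57 + \frac{25 + 53}{- \frac{1}{5} - 65}\right)^{2} = \left(57 + \frac{78}{- \frac{326}{5}}\right)^{2} = \left(57 + 78 \left(- \frac{5}{326}\right)\right)^{2} = \left(57 - \frac{195}{163}\right)^{2} = \left(\frac{9096}{163}\right)^{2} = \frac{82737216}{26569}$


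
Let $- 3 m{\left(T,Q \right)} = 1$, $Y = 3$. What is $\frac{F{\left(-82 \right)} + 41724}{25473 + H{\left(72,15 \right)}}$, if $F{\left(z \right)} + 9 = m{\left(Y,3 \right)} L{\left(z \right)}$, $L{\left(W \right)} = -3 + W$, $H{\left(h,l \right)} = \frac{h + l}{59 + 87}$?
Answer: $\frac{3656716}{2231487} \approx 1.6387$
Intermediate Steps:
$m{\left(T,Q \right)} = - \frac{1}{3}$ ($m{\left(T,Q \right)} = \left(- \frac{1}{3}\right) 1 = - \frac{1}{3}$)
$H{\left(h,l \right)} = \frac{h}{146} + \frac{l}{146}$ ($H{\left(h,l \right)} = \frac{h + l}{146} = \left(h + l\right) \frac{1}{146} = \frac{h}{146} + \frac{l}{146}$)
$F{\left(z \right)} = -8 - \frac{z}{3}$ ($F{\left(z \right)} = -9 - \frac{-3 + z}{3} = -9 - \left(-1 + \frac{z}{3}\right) = -8 - \frac{z}{3}$)
$\frac{F{\left(-82 \right)} + 41724}{25473 + H{\left(72,15 \right)}} = \frac{\left(-8 - - \frac{82}{3}\right) + 41724}{25473 + \left(\frac{1}{146} \cdot 72 + \frac{1}{146} \cdot 15\right)} = \frac{\left(-8 + \frac{82}{3}\right) + 41724}{25473 + \left(\frac{36}{73} + \frac{15}{146}\right)} = \frac{\frac{58}{3} + 41724}{25473 + \frac{87}{146}} = \frac{125230}{3 \cdot \frac{3719145}{146}} = \frac{125230}{3} \cdot \frac{146}{3719145} = \frac{3656716}{2231487}$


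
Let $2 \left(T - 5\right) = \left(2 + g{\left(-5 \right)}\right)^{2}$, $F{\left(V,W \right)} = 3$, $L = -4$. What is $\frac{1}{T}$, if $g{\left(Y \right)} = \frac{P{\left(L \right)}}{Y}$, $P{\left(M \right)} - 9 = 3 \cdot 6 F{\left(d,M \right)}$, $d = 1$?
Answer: $\frac{50}{3059} \approx 0.016345$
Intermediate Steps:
$P{\left(M \right)} = 63$ ($P{\left(M \right)} = 9 + 3 \cdot 6 \cdot 3 = 9 + 18 \cdot 3 = 9 + 54 = 63$)
$g{\left(Y \right)} = \frac{63}{Y}$
$T = \frac{3059}{50}$ ($T = 5 + \frac{\left(2 + \frac{63}{-5}\right)^{2}}{2} = 5 + \frac{\left(2 + 63 \left(- \frac{1}{5}\right)\right)^{2}}{2} = 5 + \frac{\left(2 - \frac{63}{5}\right)^{2}}{2} = 5 + \frac{\left(- \frac{53}{5}\right)^{2}}{2} = 5 + \frac{1}{2} \cdot \frac{2809}{25} = 5 + \frac{2809}{50} = \frac{3059}{50} \approx 61.18$)
$\frac{1}{T} = \frac{1}{\frac{3059}{50}} = \frac{50}{3059}$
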